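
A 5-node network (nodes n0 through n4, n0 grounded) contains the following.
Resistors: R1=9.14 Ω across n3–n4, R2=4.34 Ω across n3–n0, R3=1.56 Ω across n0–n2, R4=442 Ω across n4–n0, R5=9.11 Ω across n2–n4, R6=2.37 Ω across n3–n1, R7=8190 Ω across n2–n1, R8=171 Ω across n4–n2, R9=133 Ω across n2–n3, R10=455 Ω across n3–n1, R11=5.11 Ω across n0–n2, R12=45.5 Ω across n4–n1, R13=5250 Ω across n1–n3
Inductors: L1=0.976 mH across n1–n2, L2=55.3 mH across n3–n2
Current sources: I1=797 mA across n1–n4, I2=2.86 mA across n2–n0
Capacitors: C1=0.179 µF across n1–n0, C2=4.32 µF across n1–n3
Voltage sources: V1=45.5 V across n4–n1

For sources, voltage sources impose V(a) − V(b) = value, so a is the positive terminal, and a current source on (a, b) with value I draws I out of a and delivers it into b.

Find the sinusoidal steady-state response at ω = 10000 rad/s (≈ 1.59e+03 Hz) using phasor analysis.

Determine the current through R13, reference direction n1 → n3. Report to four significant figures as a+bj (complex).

MNA unknowns: 4 node voltages V₁..V_4 plus 1 source current (V1)
R1: Y=0.1094+0.000j on G[3,4]
L1: Y=0.000-0.1025j on G[1,2]
R2: Y=0.2304+0.000j on G[3,0]
R3: Y=0.6410+0.000j on G[0,2]
I1: z[1]−=0.797, z[4]+=0.797
L2: Y=0.000-0.001808j on G[3,2]
R4: Y=0.002262+0.000j on G[4,0]
R5: Y=0.1098+0.000j on G[2,4]
C1: Y=0.000+0.001790j on G[1,0]
R6: Y=0.4219+0.000j on G[3,1]
R7: Y=0.0001221+0.000j on G[2,1]
R8: Y=0.005848+0.000j on G[4,2]
R9: Y=0.007519+0.000j on G[2,3]
R10: Y=0.002198+0.000j on G[3,1]
I2: z[2]−=0.00286, z[0]+=0.00286
R11: Y=0.1957+0.000j on G[0,2]
R12: Y=0.02198+0.000j on G[4,1]
C2: Y=0.000+0.04320j on G[1,3]
R13: Y=0.0001905+0.000j on G[1,3]
V1: row V4−V1=45.5, i_V1 at 4,1
solve → V1=-20.58-6.831j, V2=2.027+1.565j, V3=-7.669-5.455j, V4=24.92-6.831j
aux → i_V1=-6.472+1.137j

-0.002459-0.0002621j A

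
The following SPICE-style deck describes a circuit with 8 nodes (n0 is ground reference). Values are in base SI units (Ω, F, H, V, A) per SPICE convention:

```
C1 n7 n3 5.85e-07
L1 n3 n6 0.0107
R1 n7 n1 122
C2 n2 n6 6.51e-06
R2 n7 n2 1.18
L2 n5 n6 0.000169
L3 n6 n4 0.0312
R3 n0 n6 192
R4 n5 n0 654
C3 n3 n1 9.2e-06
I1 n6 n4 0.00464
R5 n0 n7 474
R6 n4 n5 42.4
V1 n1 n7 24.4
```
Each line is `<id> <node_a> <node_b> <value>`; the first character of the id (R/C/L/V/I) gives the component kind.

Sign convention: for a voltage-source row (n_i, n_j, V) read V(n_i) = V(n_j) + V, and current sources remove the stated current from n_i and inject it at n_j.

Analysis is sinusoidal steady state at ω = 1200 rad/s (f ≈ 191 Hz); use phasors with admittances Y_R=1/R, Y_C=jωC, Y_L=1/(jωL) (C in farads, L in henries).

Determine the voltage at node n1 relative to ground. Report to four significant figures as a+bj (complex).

13.30-0.8608j V

MNA unknowns: 7 node voltages V₁..V_7 plus 1 source current (V1)
C1: Y=0.000+0.0007020j on G[7,3]
L1: Y=0.000-0.07788j on G[3,6]
R1: Y=0.008197+0.000j on G[7,1]
C2: Y=0.000+0.007812j on G[2,6]
R2: Y=0.8475+0.000j on G[7,2]
L2: Y=0.000-4.931j on G[5,6]
L3: Y=0.000-0.02671j on G[6,4]
R3: Y=0.005208+0.000j on G[0,6]
R4: Y=0.001529+0.000j on G[5,0]
C3: Y=0.000+0.01104j on G[3,1]
I1: z[6]−=0.00464, z[4]+=0.00464
R5: Y=0.002110+0.000j on G[0,7]
R6: Y=0.02358+0.000j on G[4,5]
V1: row V1−V7=24.4, i_V1 at 1,7
solve → V1=13.30-0.8608j, V2=-11.11-0.7263j, V3=1.989+0.4704j, V4=3.561+0.3668j, V5=3.474+0.2690j, V6=3.475+0.2697j, V7=-11.10-0.8608j
aux → i_V1=-0.2147-0.1249j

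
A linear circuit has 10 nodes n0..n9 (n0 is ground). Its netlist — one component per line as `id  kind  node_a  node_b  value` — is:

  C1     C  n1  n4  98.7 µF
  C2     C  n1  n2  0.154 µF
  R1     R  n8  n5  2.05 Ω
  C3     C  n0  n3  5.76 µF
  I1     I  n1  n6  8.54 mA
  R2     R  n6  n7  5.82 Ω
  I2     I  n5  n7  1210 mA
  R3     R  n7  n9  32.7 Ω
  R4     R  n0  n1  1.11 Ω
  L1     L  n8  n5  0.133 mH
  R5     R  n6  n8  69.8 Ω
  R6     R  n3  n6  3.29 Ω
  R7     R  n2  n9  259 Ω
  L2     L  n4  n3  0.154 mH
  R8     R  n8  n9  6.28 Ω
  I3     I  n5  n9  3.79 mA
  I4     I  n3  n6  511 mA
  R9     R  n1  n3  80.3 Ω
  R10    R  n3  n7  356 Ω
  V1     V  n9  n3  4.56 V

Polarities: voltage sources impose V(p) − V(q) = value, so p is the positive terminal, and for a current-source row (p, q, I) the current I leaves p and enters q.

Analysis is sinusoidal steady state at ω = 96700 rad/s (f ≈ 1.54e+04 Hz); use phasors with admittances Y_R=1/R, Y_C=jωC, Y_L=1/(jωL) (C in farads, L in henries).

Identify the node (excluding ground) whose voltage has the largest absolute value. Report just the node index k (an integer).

7

Element admittances at ω=96700 rad/s:
  Y(C1) = 0.000+9.544j S between n1,n4
  Y(C2) = 0.000+0.01489j S between n1,n2
  Y(R1) = 0.4878+0.000j S between n8,n5
  Y(C3) = 0.000+0.5570j S between n0,n3
  I1: injects 0.00854 A into n6 (from n1)
  Y(R2) = 0.1718+0.000j S between n6,n7
  I2: injects 1.21 A into n7 (from n5)
  Y(R3) = 0.03058+0.000j S between n7,n9
  Y(R4) = 0.9009+0.000j S between n0,n1
  Y(L1) = 0.000-0.07775j S between n8,n5
  Y(R5) = 0.01433+0.000j S between n6,n8
  Y(R6) = 0.3040+0.000j S between n3,n6
  Y(R7) = 0.003861+0.000j S between n2,n9
  Y(L2) = 0.000-0.06715j S between n4,n3
  Y(R8) = 0.1592+0.000j S between n8,n9
  I3: injects 0.00379 A into n9 (from n5)
  I4: injects 0.511 A into n6 (from n3)
  Y(R9) = 0.01245+0.000j S between n1,n3
  Y(R10) = 0.002809+0.000j S between n3,n7
  V1: constraint V(n9)−V(n3) = 4.56
Assemble and solve the 10×10 MNA system:
  V(n1)=0.009109+0.006330j  V(n2)=0.2972-1.096j  V(n3)=-0.01024+0.01473j  V(n4)=0.009247+0.006270j  V(n5)=-4.862-0.3721j  V(n6)=4.653+0.01473j  V(n7)=10.47+0.01473j  V(n8)=-2.435+0.01473j  V(n9)=4.550+0.01473j
  i(V1)=-0.9438-0.004289j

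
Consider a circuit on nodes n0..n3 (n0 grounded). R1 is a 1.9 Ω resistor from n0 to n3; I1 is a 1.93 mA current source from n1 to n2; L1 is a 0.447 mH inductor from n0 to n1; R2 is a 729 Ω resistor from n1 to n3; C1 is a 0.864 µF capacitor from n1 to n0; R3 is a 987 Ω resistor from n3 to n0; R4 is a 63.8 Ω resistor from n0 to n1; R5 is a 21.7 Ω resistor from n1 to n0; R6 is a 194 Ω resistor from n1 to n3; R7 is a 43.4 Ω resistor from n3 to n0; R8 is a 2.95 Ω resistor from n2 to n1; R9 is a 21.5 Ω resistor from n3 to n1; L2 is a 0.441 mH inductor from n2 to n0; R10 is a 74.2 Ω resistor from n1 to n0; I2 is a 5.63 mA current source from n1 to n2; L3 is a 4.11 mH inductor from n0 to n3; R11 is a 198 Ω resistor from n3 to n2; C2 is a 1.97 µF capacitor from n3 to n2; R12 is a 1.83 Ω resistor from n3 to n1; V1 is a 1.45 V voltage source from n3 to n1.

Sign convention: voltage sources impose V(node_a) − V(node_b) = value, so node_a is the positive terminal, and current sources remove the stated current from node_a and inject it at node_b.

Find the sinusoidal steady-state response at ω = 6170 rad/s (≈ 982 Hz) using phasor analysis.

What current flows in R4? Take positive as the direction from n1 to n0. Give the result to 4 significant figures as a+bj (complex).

Apply KCL at each of the 3 non-ground nodes and solve the resulting linear system.
Node n1: branches {I1, L1, R2, C1, R4, R5, R6, R8, R9, R10, I2, R12, V1} → V_1 = -0.7049-0.4229j
Node n2: branches {I1, R8, L2, I2, R11, C2} → V_2 = -0.1147-0.5150j
Node n3: branches {R1, R2, R3, R6, R7, R9, L3, R11, C2, R12, V1} → V_3 = 0.7451-0.4229j
Source currents: i(V1)=-1.266+0.2512j

-0.01105-0.006629j A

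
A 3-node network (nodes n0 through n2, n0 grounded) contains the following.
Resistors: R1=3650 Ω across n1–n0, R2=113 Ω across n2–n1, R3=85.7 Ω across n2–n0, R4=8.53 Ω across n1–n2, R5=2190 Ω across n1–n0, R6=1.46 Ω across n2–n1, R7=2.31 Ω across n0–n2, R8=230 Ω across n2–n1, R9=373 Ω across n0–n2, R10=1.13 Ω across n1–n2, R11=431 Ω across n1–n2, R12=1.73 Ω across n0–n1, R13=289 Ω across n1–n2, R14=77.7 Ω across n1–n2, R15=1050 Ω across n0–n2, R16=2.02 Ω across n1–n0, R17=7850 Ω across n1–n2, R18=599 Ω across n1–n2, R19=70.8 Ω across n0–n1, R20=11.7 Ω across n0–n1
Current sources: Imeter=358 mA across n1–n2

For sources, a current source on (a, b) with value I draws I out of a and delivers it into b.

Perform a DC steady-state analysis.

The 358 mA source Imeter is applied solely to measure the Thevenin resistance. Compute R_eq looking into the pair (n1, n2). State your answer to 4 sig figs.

Apply KCL at each of the 2 non-ground nodes and solve the resulting linear system.
Node n1: branches {R1, R2, R4, R5, R6, R8, R10, R11, R12, R13, R14, R16, R17, R18, R19, R20, Imeter} → V_1 = -0.04838
Node n2: branches {R2, R3, R4, R6, R7, R8, R9, R10, R11, R13, R14, R15, R17, R18, Imeter} → V_2 = 0.1267

R_eq = 0.4890 Ω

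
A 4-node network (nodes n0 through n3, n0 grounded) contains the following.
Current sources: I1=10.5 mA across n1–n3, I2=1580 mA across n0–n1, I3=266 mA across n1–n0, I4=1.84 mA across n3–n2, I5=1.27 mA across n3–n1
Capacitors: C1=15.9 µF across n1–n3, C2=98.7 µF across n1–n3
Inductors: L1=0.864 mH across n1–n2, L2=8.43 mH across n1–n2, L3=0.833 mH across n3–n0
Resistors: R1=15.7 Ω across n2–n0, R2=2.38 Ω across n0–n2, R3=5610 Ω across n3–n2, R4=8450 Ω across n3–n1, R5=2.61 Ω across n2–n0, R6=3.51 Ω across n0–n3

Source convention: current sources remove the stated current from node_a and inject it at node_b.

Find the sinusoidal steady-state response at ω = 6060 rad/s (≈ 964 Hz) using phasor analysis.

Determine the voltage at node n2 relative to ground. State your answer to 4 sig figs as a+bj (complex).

Element admittances at ω=6060 rad/s:
  I1: injects 0.0105 A into n3 (from n1)
  Y(C1) = 0.000+0.09635j S between n1,n3
  Y(L1) = 0.000-0.1910j S between n1,n2
  Y(R1) = 0.06369+0.000j S between n2,n0
  Y(R2) = 0.4202+0.000j S between n0,n2
  Y(L2) = 0.000-0.01957j S between n1,n2
  I2: injects 1.58 A into n1 (from n0)
  Y(R3) = 0.0001783+0.000j S between n3,n2
  I3: injects 0.266 A into n0 (from n1)
  Y(R4) = 0.0001183+0.000j S between n3,n1
  Y(L3) = 0.000-0.1981j S between n3,n0
  I4: injects 0.00184 A into n2 (from n3)
  Y(R5) = 0.3831+0.000j S between n2,n0
  Y(C2) = 0.000+0.5981j S between n1,n3
  Y(R6) = 0.2849+0.000j S between n0,n3
  I5: injects 0.00127 A into n1 (from n3)
Assemble and solve the 3×3 MNA system:
  V(n1)=2.237+1.132j  V(n2)=0.3864-0.4489j  V(n3)=1.676+2.532j

0.3864-0.4489j V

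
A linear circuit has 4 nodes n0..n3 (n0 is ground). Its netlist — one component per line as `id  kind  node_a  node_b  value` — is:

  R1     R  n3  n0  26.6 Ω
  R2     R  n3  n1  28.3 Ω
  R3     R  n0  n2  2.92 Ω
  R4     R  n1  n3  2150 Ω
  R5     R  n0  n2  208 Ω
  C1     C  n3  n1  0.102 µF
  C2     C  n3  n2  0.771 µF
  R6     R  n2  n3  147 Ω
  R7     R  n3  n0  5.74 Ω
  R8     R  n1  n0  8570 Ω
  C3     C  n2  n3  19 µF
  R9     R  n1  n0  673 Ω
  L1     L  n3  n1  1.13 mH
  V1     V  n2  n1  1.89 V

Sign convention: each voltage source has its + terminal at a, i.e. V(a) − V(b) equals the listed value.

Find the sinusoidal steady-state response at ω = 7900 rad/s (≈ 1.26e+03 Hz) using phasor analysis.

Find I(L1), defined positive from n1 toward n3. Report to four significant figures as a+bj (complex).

Apply KCL at each of the 3 non-ground nodes and solve the resulting linear system.
Node n1: branches {R2, R4, C1, R8, R9, L1, V1} → V_1 = -1.855-0.4630j
Node n2: branches {R3, R5, C2, R6, C3, V1} → V_2 = 0.03505-0.4630j
Node n3: branches {R1, R2, R4, C1, C2, R6, R7, C3, L1} → V_3 = -0.04344+0.7625j
Source currents: i(V1)=-0.2041+0.1568j

-0.1373+0.2029j A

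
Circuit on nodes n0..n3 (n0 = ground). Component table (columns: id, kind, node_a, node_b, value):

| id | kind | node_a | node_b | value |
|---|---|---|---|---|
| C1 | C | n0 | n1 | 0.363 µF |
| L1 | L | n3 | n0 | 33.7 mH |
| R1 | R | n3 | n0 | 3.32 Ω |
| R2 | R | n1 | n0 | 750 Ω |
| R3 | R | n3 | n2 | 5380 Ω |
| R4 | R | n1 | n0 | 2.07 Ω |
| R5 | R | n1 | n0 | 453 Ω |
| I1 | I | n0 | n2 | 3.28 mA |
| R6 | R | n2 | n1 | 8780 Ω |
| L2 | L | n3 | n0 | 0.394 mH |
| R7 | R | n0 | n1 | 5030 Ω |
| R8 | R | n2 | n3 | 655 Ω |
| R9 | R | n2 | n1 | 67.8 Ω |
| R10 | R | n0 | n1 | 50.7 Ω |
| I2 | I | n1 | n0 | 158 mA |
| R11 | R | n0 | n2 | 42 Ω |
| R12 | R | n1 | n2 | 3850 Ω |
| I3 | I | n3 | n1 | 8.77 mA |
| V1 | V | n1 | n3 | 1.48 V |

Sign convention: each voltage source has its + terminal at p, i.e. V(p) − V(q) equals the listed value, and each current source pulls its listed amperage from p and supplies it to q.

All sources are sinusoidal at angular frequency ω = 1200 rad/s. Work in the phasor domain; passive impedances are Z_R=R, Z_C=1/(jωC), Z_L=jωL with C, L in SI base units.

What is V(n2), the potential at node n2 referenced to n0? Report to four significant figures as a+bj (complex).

0.5721-0.1554j V

MNA unknowns: 3 node voltages V₁..V_3 plus 1 source current (V1)
C1: Y=0.000+0.0004356j on G[0,1]
L1: Y=0.000-0.02473j on G[3,0]
R1: Y=0.3012+0.000j on G[3,0]
R2: Y=0.001333+0.000j on G[1,0]
R3: Y=0.0001859+0.000j on G[3,2]
R4: Y=0.4831+0.000j on G[1,0]
R5: Y=0.002208+0.000j on G[1,0]
I1: z[0]−=0.00328, z[2]+=0.00328
R6: Y=0.0001139+0.000j on G[2,1]
L2: Y=0.000-2.115j on G[3,0]
R7: Y=0.0001988+0.000j on G[0,1]
R8: Y=0.001527+0.000j on G[2,3]
R9: Y=0.01475+0.000j on G[2,1]
R10: Y=0.01972+0.000j on G[0,1]
I2: z[1]−=0.158, z[0]+=0.158
R11: Y=0.02381+0.000j on G[0,2]
R12: Y=0.0002597+0.000j on G[1,2]
I3: z[3]−=0.00877, z[1]+=0.00877
V1: row V1−V3=1.48, i_V1 at 1,3
solve → V1=1.337-0.3751j, V2=0.5721-0.1554j, V3=-0.1431-0.3751j
aux → i_V1=-0.8382+0.1928j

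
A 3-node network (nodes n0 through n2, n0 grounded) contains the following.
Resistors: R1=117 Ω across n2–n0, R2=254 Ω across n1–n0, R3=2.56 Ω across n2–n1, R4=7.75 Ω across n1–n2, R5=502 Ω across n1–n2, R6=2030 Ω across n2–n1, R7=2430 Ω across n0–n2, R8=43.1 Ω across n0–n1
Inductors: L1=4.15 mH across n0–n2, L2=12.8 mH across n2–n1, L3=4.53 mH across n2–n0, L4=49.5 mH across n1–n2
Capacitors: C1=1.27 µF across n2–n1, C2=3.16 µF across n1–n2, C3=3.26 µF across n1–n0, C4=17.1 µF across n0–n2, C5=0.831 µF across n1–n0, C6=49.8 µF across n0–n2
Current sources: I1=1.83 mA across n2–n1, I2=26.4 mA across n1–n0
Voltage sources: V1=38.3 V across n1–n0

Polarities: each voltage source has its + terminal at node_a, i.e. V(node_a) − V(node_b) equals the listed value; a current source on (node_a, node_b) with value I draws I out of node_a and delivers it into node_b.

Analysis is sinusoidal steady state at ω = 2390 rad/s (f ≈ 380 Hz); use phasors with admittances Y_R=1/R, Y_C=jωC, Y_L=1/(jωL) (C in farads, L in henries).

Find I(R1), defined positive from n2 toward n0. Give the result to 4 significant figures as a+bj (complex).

0.3194+0.01957j A

Apply KCL at each of the 2 non-ground nodes and solve the resulting linear system.
Node n1: branches {R2, C1, R3, R4, I1, L2, R5, C2, I2, C3, L4, R6, C5, R8, V1} → V_1 = 38.30+0.000j
Node n2: branches {R1, L1, C1, R3, R4, I1, L2, R5, C2, L3, L4, R6, C4, R7, C6} → V_2 = 37.38+2.290j
Source currents: i(V1)=-1.477+0.8494j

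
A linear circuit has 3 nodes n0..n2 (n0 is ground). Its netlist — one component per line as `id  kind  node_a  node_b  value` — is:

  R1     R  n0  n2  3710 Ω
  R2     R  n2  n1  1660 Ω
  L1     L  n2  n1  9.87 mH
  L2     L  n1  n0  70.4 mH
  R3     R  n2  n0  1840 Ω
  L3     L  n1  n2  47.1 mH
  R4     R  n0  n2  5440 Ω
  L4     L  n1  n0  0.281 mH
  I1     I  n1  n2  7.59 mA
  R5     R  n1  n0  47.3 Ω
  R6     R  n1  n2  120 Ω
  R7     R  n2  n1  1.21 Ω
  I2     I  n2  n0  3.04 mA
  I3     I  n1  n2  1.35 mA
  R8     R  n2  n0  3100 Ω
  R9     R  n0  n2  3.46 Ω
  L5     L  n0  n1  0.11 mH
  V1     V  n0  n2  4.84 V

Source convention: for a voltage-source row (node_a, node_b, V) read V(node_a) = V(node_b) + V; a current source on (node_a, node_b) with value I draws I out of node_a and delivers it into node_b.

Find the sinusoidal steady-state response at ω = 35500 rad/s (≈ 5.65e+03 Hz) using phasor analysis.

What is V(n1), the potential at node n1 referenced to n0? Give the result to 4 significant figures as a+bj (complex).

MNA unknowns: 2 node voltages V₁..V_2 plus 1 source current (V1)
R1: Y=0.0002695+0.000j on G[0,2]
R2: Y=0.0006024+0.000j on G[2,1]
L1: Y=0.000-0.002854j on G[2,1]
L2: Y=0.000-0.0004001j on G[1,0]
R3: Y=0.0005435+0.000j on G[2,0]
L3: Y=0.000-0.0005981j on G[1,2]
R4: Y=0.0001838+0.000j on G[0,2]
L4: Y=0.000-0.1002j on G[1,0]
I1: z[1]−=0.00759, z[2]+=0.00759
R5: Y=0.02114+0.000j on G[1,0]
R6: Y=0.008333+0.000j on G[1,2]
R7: Y=0.8264+0.000j on G[2,1]
I2: z[2]−=0.00304, z[0]+=0.00304
I3: z[1]−=0.00135, z[2]+=0.00135
R8: Y=0.0003226+0.000j on G[2,0]
R9: Y=0.2890+0.000j on G[0,2]
L5: Y=0.000-0.2561j on G[0,1]
V1: row V0−V2=4.84, i_V1 at 0,2
solve → V1=-4.027-1.674j, V2=-4.840+0.000j
aux → i_V1=-2.084+1.401j

-4.027-1.674j V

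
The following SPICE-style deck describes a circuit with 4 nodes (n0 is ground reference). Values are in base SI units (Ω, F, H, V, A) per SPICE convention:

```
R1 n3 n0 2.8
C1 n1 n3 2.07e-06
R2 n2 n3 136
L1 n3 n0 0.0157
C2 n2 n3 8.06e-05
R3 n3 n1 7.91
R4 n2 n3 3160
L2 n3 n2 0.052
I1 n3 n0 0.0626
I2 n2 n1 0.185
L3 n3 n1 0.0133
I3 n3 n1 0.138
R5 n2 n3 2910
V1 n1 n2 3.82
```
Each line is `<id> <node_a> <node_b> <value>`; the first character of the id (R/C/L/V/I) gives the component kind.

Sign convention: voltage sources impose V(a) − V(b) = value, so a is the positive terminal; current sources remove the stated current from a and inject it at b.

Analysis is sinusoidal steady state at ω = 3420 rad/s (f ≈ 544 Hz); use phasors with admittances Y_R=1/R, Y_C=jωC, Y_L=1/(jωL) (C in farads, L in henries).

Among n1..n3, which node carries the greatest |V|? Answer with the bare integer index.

1

Apply KCL at each of the 3 non-ground nodes and solve the resulting linear system.
Node n1: branches {C1, R3, I2, L3, I3, V1} → V_1 = 3.262+1.141j
Node n2: branches {R2, C2, R4, L2, I2, R5, V1} → V_2 = -0.5577+1.141j
Node n3: branches {R1, C1, R2, L1, C2, R3, R4, L2, I1, L3, I3, R5} → V_3 = -0.1748-0.009116j
Source currents: i(V1)=-0.1287-0.09419j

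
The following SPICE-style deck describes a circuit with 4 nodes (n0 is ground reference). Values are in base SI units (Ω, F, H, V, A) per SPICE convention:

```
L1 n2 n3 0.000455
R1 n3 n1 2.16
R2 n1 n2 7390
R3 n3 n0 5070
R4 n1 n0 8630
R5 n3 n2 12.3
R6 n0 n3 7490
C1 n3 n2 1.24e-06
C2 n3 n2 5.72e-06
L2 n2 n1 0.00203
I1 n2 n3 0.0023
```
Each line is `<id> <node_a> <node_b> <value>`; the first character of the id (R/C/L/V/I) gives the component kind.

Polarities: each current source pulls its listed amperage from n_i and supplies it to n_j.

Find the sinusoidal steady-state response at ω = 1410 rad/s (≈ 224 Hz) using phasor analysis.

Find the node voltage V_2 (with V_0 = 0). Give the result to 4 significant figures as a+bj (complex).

Element admittances at ω=1410 rad/s:
  Y(L1) = 0.000-1.559j S between n2,n3
  Y(R1) = 0.4630+0.000j S between n3,n1
  Y(R2) = 0.0001353+0.000j S between n1,n2
  Y(R3) = 0.0001972+0.000j S between n3,n0
  Y(R4) = 0.0001159+0.000j S between n1,n0
  Y(R5) = 0.08130+0.000j S between n3,n2
  Y(R6) = 0.0001335+0.000j S between n0,n3
  Y(C1) = 0.000+0.001748j S between n3,n2
  Y(C2) = 0.000+0.008065j S between n3,n2
  Y(L2) = 0.000-0.3494j S between n2,n1
  I1: injects 0.0023 A into n3 (from n2)
Assemble and solve the 3×3 MNA system:
  V(n1)=-0.0005013-0.0002783j  V(n2)=-3.552e-06-0.001176j  V(n3)=0.0001756+9.750e-05j

-3.552e-06-0.001176j V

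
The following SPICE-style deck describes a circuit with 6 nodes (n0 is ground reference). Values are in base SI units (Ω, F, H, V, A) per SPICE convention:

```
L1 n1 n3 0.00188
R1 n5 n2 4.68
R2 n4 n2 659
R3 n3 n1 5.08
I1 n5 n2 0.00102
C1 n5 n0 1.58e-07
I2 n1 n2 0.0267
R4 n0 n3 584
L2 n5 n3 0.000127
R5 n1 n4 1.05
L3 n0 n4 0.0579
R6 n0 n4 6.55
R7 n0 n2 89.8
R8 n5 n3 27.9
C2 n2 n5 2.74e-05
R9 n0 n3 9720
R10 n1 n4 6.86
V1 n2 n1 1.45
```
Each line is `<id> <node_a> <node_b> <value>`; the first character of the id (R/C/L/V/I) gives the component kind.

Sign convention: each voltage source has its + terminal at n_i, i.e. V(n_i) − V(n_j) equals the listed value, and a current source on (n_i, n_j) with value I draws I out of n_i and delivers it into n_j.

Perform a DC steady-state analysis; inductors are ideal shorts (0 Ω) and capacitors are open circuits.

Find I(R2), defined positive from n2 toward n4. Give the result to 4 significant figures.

0.002175 A

MNA unknowns: 5 node voltages V₁..V_5 plus 4 source currents (L1, L2, L3, V1)
L1: row V1−V3=0, i_L1 at 1,3
R1: Y=0.2137 on G[5,2]
R2: Y=0.001517 on G[4,2]
R3: Y=0.1969 on G[3,1]
I1: z[5]−=0.00102, z[2]+=0.00102
C1: Y=0.000 on G[5,0]
I2: z[1]−=0.0267, z[2]+=0.0267
R4: Y=0.001712 on G[0,3]
L2: row V5−V3=0, i_L2 at 5,3
R5: Y=0.9524 on G[1,4]
L3: row V0−V4=0, i_L3 at 0,4
R6: Y=0.1527 on G[0,4]
R7: Y=0.01114 on G[0,2]
R8: Y=0.03584 on G[5,3]
C2: Y=0.000 on G[2,5]
R9: Y=0.0001029 on G[0,3]
R10: Y=0.1458 on G[1,4]
V1: row V2−V1=1.45, i_V1 at 2,1
solve → V1=-0.01649, V2=1.434, V3=-0.01649, V4=0.000, V5=-0.01649
aux → i_L1=-0.3088, i_L2=0.3088, i_L3=0.01593, i_V1=-0.3002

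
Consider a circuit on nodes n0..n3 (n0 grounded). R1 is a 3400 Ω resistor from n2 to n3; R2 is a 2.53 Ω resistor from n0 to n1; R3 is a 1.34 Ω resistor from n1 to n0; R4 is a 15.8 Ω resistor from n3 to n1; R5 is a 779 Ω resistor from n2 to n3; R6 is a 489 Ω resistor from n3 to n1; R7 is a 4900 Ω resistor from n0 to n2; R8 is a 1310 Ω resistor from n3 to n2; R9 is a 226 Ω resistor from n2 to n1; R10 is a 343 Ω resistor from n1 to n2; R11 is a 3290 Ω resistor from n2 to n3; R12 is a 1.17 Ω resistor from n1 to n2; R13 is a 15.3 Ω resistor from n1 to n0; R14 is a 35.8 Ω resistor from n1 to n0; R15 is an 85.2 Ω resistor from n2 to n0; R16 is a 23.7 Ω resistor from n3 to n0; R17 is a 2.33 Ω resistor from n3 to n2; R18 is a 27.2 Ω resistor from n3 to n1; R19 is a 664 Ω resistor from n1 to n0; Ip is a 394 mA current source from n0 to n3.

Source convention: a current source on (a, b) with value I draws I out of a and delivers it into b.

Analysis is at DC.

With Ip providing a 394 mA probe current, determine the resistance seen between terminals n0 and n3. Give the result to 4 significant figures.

R_eq = 2.929 Ω

MNA unknowns: 3 node voltages V₁..V_3
R1: Y=0.0002941 on G[2,3]
R2: Y=0.3953 on G[0,1]
R3: Y=0.7463 on G[1,0]
R4: Y=0.06329 on G[3,1]
R5: Y=0.001284 on G[2,3]
R6: Y=0.002045 on G[3,1]
R7: Y=0.0002041 on G[0,2]
R8: Y=0.0007634 on G[3,2]
R9: Y=0.004425 on G[2,1]
R10: Y=0.002915 on G[1,2]
R11: Y=0.0003040 on G[2,3]
R12: Y=0.8547 on G[1,2]
R13: Y=0.06536 on G[1,0]
R14: Y=0.02793 on G[1,0]
R15: Y=0.01174 on G[2,0]
R16: Y=0.04219 on G[3,0]
R17: Y=0.4292 on G[3,2]
R18: Y=0.03676 on G[3,1]
R19: Y=0.001506 on G[1,0]
Ip: z[0]−=0.394, z[3]+=0.394
solve → V1=0.2739, V2=0.5624, V3=1.154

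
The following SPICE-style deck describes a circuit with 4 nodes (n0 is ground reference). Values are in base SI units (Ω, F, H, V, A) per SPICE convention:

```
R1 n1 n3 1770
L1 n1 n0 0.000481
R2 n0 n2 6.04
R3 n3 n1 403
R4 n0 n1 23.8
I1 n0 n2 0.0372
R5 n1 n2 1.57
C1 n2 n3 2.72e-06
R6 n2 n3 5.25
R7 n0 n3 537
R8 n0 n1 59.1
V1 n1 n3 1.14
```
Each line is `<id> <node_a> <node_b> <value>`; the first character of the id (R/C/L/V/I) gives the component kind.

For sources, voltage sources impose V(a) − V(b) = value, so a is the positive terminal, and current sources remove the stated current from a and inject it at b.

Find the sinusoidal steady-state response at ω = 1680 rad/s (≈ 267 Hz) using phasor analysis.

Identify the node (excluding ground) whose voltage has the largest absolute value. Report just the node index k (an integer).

Element admittances at ω=1680 rad/s:
  Y(R1) = 0.0005650+0.000j S between n1,n3
  Y(L1) = 0.000-1.238j S between n1,n0
  Y(R2) = 0.1656+0.000j S between n0,n2
  Y(R3) = 0.002481+0.000j S between n3,n1
  Y(R4) = 0.04202+0.000j S between n0,n1
  I1: injects 0.0372 A into n2 (from n0)
  Y(R5) = 0.6369+0.000j S between n1,n2
  Y(C1) = 0.000+0.004570j S between n2,n3
  Y(R6) = 0.1905+0.000j S between n2,n3
  Y(R7) = 0.001862+0.000j S between n0,n3
  Y(R8) = 0.01692+0.000j S between n0,n1
  V1: constraint V(n1)−V(n3) = 1.14
Assemble and solve the 4×4 MNA system:
  V(n1)=0.008198+0.05471j  V(n2)=-0.1744+0.04118j  V(n3)=-1.132+0.05471j
  i(V1)=-0.1880-0.001696j

3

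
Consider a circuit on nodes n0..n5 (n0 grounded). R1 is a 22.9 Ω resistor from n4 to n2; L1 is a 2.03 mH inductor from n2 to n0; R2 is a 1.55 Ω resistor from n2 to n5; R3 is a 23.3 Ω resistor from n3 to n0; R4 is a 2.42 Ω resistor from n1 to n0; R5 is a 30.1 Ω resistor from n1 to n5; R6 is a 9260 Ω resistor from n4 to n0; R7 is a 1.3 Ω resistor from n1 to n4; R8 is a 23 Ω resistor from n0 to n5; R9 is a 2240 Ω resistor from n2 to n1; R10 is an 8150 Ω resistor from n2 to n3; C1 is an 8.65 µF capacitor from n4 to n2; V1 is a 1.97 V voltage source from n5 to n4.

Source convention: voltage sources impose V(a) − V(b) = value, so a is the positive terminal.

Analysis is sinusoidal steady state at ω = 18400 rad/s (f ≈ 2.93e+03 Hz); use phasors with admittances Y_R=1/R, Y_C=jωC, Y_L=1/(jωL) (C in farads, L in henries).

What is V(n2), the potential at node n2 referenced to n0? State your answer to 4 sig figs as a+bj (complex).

MNA unknowns: 5 node voltages V₁..V_5 plus 1 source current (V1)
R1: Y=0.04367+0.000j on G[4,2]
L1: Y=0.000-0.02677j on G[2,0]
R2: Y=0.6452+0.000j on G[2,5]
R3: Y=0.04292+0.000j on G[3,0]
R4: Y=0.4132+0.000j on G[1,0]
R5: Y=0.03322+0.000j on G[1,5]
R6: Y=0.0001080+0.000j on G[4,0]
R7: Y=0.7692+0.000j on G[1,4]
R8: Y=0.04348+0.000j on G[0,5]
R9: Y=0.0004464+0.000j on G[2,1]
R10: Y=0.0001227+0.000j on G[2,3]
C1: Y=0.000+0.1592j on G[4,2]
V1: row V5−V4=1.97, i_V1 at 5,4
solve → V1=-0.1587+0.08095j, V2=1.448-0.2299j, V3=0.004129-0.0006555j, V4=-0.3229+0.1228j, V5=1.647+0.1228j
aux → i_V1=-0.2598-0.2343j

1.448-0.2299j V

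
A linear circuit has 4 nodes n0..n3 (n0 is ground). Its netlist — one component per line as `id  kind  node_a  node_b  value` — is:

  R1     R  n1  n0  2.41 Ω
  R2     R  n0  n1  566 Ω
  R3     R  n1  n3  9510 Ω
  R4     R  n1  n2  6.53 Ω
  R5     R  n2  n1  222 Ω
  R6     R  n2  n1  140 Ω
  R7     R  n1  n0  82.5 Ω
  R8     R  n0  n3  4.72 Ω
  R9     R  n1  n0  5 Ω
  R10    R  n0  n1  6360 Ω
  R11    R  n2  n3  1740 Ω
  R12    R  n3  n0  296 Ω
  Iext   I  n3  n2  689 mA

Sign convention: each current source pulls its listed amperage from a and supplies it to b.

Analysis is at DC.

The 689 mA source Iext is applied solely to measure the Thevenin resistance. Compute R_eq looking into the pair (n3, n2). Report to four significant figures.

R_eq = 12.21 Ω

Apply KCL at each of the 3 non-ground nodes and solve the resulting linear system.
Node n1: branches {R1, R2, R3, R4, R5, R6, R7, R9, R10} → V_1 = 1.087
Node n2: branches {R4, R5, R6, R11, Iext} → V_2 = 5.239
Node n3: branches {R3, R8, R11, R12, Iext} → V_3 = -3.176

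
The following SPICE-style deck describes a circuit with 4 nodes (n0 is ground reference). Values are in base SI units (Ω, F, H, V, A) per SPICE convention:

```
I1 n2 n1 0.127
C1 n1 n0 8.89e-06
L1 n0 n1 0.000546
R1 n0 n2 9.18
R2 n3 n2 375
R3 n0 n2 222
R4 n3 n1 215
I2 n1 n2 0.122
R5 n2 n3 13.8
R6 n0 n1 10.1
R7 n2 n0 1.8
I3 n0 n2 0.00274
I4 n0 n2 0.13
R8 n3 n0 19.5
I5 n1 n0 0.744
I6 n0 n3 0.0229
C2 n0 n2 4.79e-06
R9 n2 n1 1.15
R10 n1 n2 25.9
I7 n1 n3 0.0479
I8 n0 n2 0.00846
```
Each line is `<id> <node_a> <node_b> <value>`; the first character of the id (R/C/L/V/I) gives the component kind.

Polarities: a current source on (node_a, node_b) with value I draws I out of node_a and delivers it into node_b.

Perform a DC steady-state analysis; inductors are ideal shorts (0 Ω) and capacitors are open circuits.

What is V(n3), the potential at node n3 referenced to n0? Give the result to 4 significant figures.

Element admittances at DC:
  I1: injects 0.127 A into n1 (from n2)
  Y(C1) = 0.000 S between n1,n0
  L1: short n0↔n1 (DC inductor)
  Y(R1) = 0.1089 S between n0,n2
  Y(R2) = 0.002667 S between n3,n2
  Y(R3) = 0.004505 S between n0,n2
  Y(R4) = 0.004651 S between n3,n1
  I2: injects 0.122 A into n2 (from n1)
  Y(R5) = 0.07246 S between n2,n3
  Y(R6) = 0.09901 S between n0,n1
  Y(R7) = 0.5556 S between n2,n0
  I3: injects 0.00274 A into n2 (from n0)
  I4: injects 0.13 A into n2 (from n0)
  Y(R8) = 0.05128 S between n3,n0
  I5: injects 0.744 A into n0 (from n1)
  I6: injects 0.0229 A into n3 (from n0)
  Y(C2) = 0.000 S between n0,n2
  Y(R9) = 0.8696 S between n2,n1
  Y(R10) = 0.03861 S between n1,n2
  I7: injects 0.0479 A into n3 (from n1)
  I8: injects 0.00846 A into n2 (from n0)
Assemble and solve the 4×4 MNA system:
  V(n1)=0.000  V(n2)=0.1099  V(n3)=0.6032
  i(L1)=0.6843

0.6032 V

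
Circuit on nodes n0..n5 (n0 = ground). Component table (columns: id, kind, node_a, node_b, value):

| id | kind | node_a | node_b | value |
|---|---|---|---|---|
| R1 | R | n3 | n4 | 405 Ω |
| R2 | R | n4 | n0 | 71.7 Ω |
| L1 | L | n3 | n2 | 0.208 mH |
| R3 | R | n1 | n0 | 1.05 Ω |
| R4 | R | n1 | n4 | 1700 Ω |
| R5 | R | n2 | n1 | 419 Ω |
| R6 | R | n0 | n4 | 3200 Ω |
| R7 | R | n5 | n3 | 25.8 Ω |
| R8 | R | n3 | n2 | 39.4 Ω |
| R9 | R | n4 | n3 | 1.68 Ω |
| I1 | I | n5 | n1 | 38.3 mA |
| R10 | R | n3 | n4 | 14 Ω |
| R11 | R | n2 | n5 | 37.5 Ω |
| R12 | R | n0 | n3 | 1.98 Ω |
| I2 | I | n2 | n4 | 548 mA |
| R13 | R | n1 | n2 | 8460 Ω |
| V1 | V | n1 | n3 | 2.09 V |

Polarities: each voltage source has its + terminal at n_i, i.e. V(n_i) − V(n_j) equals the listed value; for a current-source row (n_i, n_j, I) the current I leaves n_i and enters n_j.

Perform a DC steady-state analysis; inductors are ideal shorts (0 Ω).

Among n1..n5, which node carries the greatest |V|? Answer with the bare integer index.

5

MNA unknowns: 5 node voltages V₁..V_5 plus 2 source currents (L1, V1)
R1: Y=0.002469 on G[3,4]
R2: Y=0.01395 on G[4,0]
L1: row V3−V2=0, i_L1 at 3,2
R3: Y=0.9524 on G[1,0]
R4: Y=0.0005882 on G[1,4]
R5: Y=0.002387 on G[2,1]
R6: Y=0.0003125 on G[0,4]
R7: Y=0.03876 on G[5,3]
R8: Y=0.02538 on G[3,2]
R9: Y=0.5952 on G[4,3]
I1: z[5]−=0.0383, z[1]+=0.0383
R10: Y=0.07143 on G[3,4]
R11: Y=0.02667 on G[2,5]
R12: Y=0.5051 on G[0,3]
I2: z[2]−=0.548, z[4]+=0.548
R13: Y=0.0001182 on G[1,2]
V1: row V1−V3=2.09, i_V1 at 1,3
solve → V1=0.7294, V2=-1.361, V3=-1.361, V4=-0.5292, V5=-1.946
aux → i_L1=0.5584, i_V1=-0.6624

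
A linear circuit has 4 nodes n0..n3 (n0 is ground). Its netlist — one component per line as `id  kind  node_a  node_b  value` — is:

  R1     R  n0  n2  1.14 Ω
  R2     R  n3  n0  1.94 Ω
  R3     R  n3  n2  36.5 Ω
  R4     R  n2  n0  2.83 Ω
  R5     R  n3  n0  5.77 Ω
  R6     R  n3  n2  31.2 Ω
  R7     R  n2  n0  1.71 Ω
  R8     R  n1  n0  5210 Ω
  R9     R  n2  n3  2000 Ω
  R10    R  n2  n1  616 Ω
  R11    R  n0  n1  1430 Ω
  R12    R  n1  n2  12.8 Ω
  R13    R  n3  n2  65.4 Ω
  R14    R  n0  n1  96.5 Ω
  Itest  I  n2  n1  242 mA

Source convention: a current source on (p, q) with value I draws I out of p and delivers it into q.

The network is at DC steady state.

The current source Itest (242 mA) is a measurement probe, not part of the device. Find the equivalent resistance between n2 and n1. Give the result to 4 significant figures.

R_eq = 11.00 Ω

Apply KCL at each of the 3 non-ground nodes and solve the resulting linear system.
Node n1: branches {R8, R10, R11, R12, R14, Itest} → V_1 = 2.645
Node n2: branches {R1, R3, R4, R6, R7, R9, R10, R12, R13, Itest} → V_2 = -0.01581
Node n3: branches {R2, R3, R5, R6, R9, R13} → V_3 = -0.001557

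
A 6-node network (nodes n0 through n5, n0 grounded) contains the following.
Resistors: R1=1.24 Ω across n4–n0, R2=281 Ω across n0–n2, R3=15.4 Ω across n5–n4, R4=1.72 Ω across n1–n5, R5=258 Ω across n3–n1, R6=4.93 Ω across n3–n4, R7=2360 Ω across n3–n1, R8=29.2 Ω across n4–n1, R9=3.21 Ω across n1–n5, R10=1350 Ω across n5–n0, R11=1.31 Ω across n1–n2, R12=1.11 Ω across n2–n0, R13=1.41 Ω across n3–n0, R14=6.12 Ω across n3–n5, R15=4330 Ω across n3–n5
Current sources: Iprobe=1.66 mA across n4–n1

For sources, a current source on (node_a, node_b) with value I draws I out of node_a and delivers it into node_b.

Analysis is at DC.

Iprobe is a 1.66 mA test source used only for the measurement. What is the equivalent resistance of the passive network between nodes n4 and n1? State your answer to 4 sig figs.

R_eq = 2.260 Ω

Apply KCL at each of the 5 non-ground nodes and solve the resulting linear system.
Node n1: branches {R4, R5, R7, R8, R9, R11, Iprobe} → V_1 = 0.002449
Node n2: branches {R2, R11, R12} → V_2 = 0.001121
Node n3: branches {R5, R6, R7, R13, R14, R15} → V_3 = 4.997e-05
Node n4: branches {R1, R3, R6, R8, Iprobe} → V_4 = -0.001303
Node n5: branches {R3, R4, R9, R10, R14, R15} → V_5 = 0.001880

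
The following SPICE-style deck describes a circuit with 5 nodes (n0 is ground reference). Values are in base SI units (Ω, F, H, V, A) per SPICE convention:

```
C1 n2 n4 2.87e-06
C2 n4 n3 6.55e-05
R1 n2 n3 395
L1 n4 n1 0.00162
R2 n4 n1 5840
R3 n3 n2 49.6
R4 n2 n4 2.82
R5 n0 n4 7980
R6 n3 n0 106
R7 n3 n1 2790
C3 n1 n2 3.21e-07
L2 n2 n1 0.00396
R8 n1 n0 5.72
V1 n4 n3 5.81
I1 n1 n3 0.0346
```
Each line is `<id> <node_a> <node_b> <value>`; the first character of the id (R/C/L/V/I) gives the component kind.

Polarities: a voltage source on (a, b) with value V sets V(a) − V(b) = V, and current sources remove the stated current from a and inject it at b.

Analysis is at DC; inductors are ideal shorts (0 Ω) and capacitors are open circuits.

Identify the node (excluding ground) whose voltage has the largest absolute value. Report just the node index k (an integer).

3

Apply KCL at each of the 4 non-ground nodes and solve the resulting linear system.
Node n1: branches {L1, R2, R7, C3, L2, R8, I1} → V_1 = 0.2973
Node n2: branches {C1, R1, R3, R4, C3, L2} → V_2 = 0.2973
Node n3: branches {C2, R1, R3, R6, R7, V1, I1} → V_3 = -5.513
Node n4: branches {C1, C2, L1, R2, R4, R5, V1} → V_4 = 0.2973
Source currents: i(L1)=0.2205, i(L2)=-0.1318, i(V1)=-0.2205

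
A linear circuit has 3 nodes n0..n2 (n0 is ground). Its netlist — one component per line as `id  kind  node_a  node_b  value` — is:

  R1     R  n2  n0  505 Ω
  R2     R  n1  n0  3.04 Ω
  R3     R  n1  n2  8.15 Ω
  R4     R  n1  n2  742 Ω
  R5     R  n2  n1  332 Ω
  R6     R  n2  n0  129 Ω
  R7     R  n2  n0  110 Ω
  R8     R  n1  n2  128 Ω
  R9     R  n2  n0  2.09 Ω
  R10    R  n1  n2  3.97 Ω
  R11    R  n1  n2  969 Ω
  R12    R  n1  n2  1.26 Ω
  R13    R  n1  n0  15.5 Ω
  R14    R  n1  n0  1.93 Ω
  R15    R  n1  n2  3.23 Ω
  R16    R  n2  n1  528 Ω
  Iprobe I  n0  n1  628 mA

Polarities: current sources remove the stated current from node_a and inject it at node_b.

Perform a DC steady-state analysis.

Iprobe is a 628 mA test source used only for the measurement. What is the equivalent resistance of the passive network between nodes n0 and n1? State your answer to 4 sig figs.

R_eq = 0.7784 Ω

Element admittances at DC:
  Y(R1) = 0.001980 S between n2,n0
  Y(R2) = 0.3289 S between n1,n0
  Y(R3) = 0.1227 S between n1,n2
  Y(R4) = 0.001348 S between n1,n2
  Y(R5) = 0.003012 S between n2,n1
  Y(R6) = 0.007752 S between n2,n0
  Y(R7) = 0.009091 S between n2,n0
  Y(R8) = 0.007812 S between n1,n2
  Y(R9) = 0.4785 S between n2,n0
  Y(R10) = 0.2519 S between n1,n2
  Y(R11) = 0.001032 S between n1,n2
  Y(R12) = 0.7937 S between n1,n2
  Y(R13) = 0.06452 S between n1,n0
  Y(R14) = 0.5181 S between n1,n0
  Y(R15) = 0.3096 S between n1,n2
  Y(R16) = 0.001894 S between n2,n1
  Iprobe: injects 0.628 A into n1 (from n0)
Assemble and solve the 2×2 MNA system:
  V(n1)=0.4889  V(n2)=0.3667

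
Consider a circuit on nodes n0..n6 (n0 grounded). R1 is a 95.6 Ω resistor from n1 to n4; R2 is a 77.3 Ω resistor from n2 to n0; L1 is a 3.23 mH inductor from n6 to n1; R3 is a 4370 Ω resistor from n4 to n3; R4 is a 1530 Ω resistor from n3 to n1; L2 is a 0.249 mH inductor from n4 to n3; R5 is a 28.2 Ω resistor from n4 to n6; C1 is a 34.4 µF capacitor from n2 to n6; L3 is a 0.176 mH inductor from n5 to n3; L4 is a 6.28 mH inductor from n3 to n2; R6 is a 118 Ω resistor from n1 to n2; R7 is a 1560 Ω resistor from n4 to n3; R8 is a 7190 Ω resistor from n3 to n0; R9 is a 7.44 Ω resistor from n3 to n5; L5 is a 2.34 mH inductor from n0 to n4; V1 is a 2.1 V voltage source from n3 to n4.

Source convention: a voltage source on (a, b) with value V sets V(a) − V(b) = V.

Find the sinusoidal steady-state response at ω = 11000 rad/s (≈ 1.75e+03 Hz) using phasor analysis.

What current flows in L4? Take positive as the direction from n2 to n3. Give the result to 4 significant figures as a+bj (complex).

Apply KCL at each of the 6 non-ground nodes and solve the resulting linear system.
Node n1: branches {R1, L1, R4, R6} → V_1 = -0.09574-0.4323j
Node n2: branches {R2, C1, L4, R6} → V_2 = -0.002829-0.4982j
Node n3: branches {R3, R4, L2, L3, L4, R7, R8, R9, V1} → V_3 = 1.934-0.005982j
Node n4: branches {R1, R3, L2, R5, R7, L5, V1} → V_4 = -0.1659-0.005982j
Node n5: branches {L3, R9} → V_5 = 1.934-0.005982j
Node n6: branches {L1, R5, C1} → V_6 = 0.05276-0.4813j
Source currents: i(V1)=-0.01055+0.7945j

-0.007125+0.02804j A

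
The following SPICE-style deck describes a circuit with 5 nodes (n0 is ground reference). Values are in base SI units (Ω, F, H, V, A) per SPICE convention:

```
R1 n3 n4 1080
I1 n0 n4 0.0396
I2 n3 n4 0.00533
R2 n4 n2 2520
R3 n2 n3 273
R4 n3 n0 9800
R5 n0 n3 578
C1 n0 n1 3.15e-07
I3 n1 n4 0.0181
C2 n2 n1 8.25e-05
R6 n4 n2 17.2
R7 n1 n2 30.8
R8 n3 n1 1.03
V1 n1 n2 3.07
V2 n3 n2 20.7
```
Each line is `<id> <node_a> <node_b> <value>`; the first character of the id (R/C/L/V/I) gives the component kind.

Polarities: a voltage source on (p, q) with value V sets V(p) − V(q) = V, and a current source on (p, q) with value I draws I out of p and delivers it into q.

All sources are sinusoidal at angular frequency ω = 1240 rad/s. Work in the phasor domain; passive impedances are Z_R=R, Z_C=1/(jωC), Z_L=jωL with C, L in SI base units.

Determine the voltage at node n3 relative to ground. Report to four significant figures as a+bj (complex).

Apply KCL at each of the 4 non-ground nodes and solve the resulting linear system.
Node n1: branches {C1, I3, C2, R7, R8, V1} → V_1 = 3.811-0.8124j
Node n2: branches {R2, R3, C2, R6, R7, V1, V2} → V_2 = 0.7408-0.8124j
Node n3: branches {R1, I2, R3, R4, R5, R8, V2} → V_3 = 21.44-0.8124j
Node n4: branches {R1, I1, I2, R2, I3, R6} → V_4 = 2.123-0.8124j
Source currents: i(V1)=17.00-0.3155j, i(V2)=-17.25+0.001489j

21.44-0.8124j V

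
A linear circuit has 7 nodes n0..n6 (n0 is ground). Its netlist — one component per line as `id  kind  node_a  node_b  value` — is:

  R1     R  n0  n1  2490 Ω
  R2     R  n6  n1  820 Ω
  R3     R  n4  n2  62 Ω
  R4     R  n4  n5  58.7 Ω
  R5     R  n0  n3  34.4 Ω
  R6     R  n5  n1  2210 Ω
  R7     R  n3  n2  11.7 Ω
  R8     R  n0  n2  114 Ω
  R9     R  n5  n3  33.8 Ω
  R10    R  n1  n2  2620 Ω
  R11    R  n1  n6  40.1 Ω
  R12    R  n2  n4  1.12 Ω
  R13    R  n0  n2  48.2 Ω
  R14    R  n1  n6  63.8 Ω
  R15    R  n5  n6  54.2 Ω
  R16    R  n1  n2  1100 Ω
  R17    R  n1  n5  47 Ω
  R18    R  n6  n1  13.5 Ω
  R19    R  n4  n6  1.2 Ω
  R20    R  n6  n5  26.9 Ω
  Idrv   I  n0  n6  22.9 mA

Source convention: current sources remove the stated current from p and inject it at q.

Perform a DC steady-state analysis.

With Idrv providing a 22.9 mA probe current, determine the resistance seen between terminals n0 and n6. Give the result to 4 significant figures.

Element admittances at DC:
  Y(R1) = 0.0004016 S between n0,n1
  Y(R2) = 0.001220 S between n6,n1
  Y(R3) = 0.01613 S between n4,n2
  Y(R4) = 0.01704 S between n4,n5
  Y(R5) = 0.02907 S between n0,n3
  Y(R6) = 0.0004525 S between n5,n1
  Y(R7) = 0.08547 S between n3,n2
  Y(R8) = 0.008772 S between n0,n2
  Y(R9) = 0.02959 S between n5,n3
  Y(R10) = 0.0003817 S between n1,n2
  Y(R11) = 0.02494 S between n1,n6
  Y(R12) = 0.8929 S between n2,n4
  Y(R13) = 0.02075 S between n0,n2
  Y(R14) = 0.01567 S between n1,n6
  Y(R15) = 0.01845 S between n5,n6
  Y(R16) = 0.0009091 S between n1,n2
  Y(R17) = 0.02128 S between n1,n5
  Y(R18) = 0.07407 S between n6,n1
  Y(R19) = 0.8333 S between n4,n6
  Y(R20) = 0.03717 S between n6,n5
  Idrv: injects 0.0229 A into n6 (from n0)
Assemble and solve the 6×6 MNA system:
  V(n1)=0.4682  V(n2)=0.4296  V(n3)=0.3450  V(n4)=0.4515  V(n5)=0.4398  V(n6)=0.4755

R_eq = 20.77 Ω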